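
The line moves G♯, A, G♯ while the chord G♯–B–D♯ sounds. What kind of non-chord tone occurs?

A is a neighbor tone.

The harmony at that moment is G♯ minor triad (G♯, B, D♯); A is not a chord tone.
It is approached by step up from G♯ and left by step down to G♯.
Step away and step back to the same note — a neighbor tone (upper neighbor).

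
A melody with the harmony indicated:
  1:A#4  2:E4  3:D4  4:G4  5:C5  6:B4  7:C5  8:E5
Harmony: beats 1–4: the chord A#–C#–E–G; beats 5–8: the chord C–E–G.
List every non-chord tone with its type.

D4 (beat 3) — escape tone; B4 (beat 6) — neighbor tone.

The harmony at that moment is A# diminished seventh chord (A#, C#, E, G); D4 is not a chord tone.
It is approached by step down from E4 and left by leap up to G4.
Step in, leap out — an escape tone.
The harmony at that moment is C major triad (C, E, G); B4 is not a chord tone.
It is approached by step down from C5 and left by step up to C5.
Step away and step back to the same note — a neighbor tone (lower neighbor).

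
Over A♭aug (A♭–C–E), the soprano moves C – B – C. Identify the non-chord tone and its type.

B is a neighbor tone.

The harmony at that moment is A♭ augmented triad (A♭, C, E); B is not a chord tone.
It is approached by step down from C and left by step up to C.
Step away and step back to the same note — a neighbor tone (lower neighbor).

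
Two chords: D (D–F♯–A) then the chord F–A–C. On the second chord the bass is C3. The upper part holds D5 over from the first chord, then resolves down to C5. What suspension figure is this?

At the second chord the bass is C3. The suspended D5 lies a ninth above the bass; after resolving down by step to C5, the interval above the bass becomes an octave.
Suspension figures are named by those two intervals: 9–8.

9–8 suspension.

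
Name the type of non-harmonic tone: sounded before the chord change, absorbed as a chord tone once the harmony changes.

Anticipation.

Approach: ahead of the chord change (typically by step), so it is dissonant against the current harmony. Departure: none — the same pitch is restated or held and is a chord tone of the new harmony.
Dissonant first, consonant once the harmony catches up: the note simply arrives early — an anticipation. (The reverse timing, consonant first and dissonant after the change, would be a suspension or retardation.)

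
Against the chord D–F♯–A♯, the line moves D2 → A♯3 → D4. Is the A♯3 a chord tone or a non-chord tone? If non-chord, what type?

D augmented triad contains D, F♯, A♯; A♯ is the fifth, so it is a chord tone.

Chord tone (the fifth of D augmented triad).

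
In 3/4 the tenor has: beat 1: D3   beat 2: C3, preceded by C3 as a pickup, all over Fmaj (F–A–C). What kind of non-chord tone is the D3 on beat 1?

The harmony at that moment is F major triad (F, A, C); D3 is not a chord tone.
It is approached by step up from C3 and left by step down to C3.
Step away and step back to the same note — a neighbor tone (upper neighbor).

Upper neighbor tone.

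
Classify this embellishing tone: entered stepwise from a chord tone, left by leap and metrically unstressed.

Escape tone.

Approach: by step. Departure: by leap. Metric position: weak.
Step in, leap out, from a weak position — an escape tone (échappée). (It is the mirror image of the appoggiatura, which leaps in and steps out on a strong beat.)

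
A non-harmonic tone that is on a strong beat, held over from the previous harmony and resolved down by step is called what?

Suspension.

Approach: by preparation — the pitch is first a chord tone, then held (tied or repeated) while the harmony changes under it. Departure: down by step. Metric position: strong.
A prepared dissonance that resolves downward by step — a suspension. (The same figure resolving upward would be a retardation.)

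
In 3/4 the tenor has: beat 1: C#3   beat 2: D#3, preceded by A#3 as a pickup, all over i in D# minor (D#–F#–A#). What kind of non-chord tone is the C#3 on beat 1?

The harmony at that moment is D# minor triad (D#, F#, A#); C#3 is not a chord tone.
It is approached by leap down from A#3 and left by step up to D#3.
Leap in, step out, metrically accented — an appoggiatura.

Appoggiatura.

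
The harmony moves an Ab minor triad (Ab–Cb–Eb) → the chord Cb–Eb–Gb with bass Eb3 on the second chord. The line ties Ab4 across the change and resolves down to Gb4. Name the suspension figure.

4–3 suspension.

At the second chord the bass is Eb3. The suspended Ab4 lies a fourth above the bass; after resolving down by step to Gb4, the interval above the bass becomes a third.
Suspension figures are named by those two intervals: 4–3.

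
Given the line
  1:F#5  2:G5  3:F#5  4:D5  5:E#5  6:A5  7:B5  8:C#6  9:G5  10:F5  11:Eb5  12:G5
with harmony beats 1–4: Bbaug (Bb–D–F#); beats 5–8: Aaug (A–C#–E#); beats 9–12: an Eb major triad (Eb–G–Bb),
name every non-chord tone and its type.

The harmony at that moment is Bb augmented triad (Bb, D, F#); G5 is not a chord tone.
It is approached by step up from F#5 and left by step down to F#5.
Step away and step back to the same note — a neighbor tone (upper neighbor).
The harmony at that moment is A augmented triad (A, C#, E#); B5 is not a chord tone.
It is approached by step up from A5 and left by step up to C#6.
Step in, step out in the same direction — a passing tone.
The harmony at that moment is Eb major triad (Eb, G, Bb); F5 is not a chord tone.
It is approached by step down from G5 and left by step down to Eb5.
Step in, step out in the same direction — a passing tone.

G5 (beat 2) — neighbor tone; B5 (beat 7) — passing tone; F5 (beat 10) — passing tone.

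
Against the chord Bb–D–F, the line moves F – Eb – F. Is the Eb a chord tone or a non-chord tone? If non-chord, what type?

Non-chord tone — a neighbor tone.

The harmony at that moment is Bb major triad (Bb, D, F); Eb is not a chord tone.
It is approached by step down from F and left by step up to F.
Step away and step back to the same note — a neighbor tone (lower neighbor).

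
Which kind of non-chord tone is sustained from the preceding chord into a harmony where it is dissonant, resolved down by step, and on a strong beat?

Suspension.

Approach: by preparation — the pitch is first a chord tone, then held (tied or repeated) while the harmony changes under it. Departure: down by step. Metric position: strong.
A prepared dissonance that resolves downward by step — a suspension. (The same figure resolving upward would be a retardation.)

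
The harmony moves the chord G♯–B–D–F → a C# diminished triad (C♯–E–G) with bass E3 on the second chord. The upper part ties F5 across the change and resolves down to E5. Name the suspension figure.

9–8 suspension.

At the second chord the bass is E3. The suspended F5 lies a ninth above the bass; after resolving down by step to E5, the interval above the bass becomes an octave.
Suspension figures are named by those two intervals: 9–8.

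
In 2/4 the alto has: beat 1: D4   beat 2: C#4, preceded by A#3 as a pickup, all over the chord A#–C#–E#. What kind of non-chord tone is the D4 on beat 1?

The harmony at that moment is A# minor triad (A#, C#, E#); D4 is not a chord tone.
It is approached by leap up from A#3 and left by step down to C#4.
Leap in, step out, metrically accented — an appoggiatura.

Appoggiatura.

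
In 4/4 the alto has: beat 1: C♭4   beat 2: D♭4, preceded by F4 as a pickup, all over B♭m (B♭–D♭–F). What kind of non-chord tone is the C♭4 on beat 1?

The harmony at that moment is B♭ minor triad (B♭, D♭, F); C♭4 is not a chord tone.
It is approached by leap down from F4 and left by step up to D♭4.
Leap in, step out, metrically accented — an appoggiatura.

Appoggiatura.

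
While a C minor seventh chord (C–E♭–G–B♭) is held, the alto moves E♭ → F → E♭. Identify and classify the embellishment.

F is a neighbor tone.

The harmony at that moment is C minor seventh chord (C, E♭, G, B♭); F is not a chord tone.
It is approached by step up from E♭ and left by step down to E♭.
Step away and step back to the same note — a neighbor tone (upper neighbor).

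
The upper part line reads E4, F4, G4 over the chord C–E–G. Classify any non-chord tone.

The harmony at that moment is C major triad (C, E, G); F4 is not a chord tone.
It is approached by step up from E4 and left by step up to G4.
Step in, step out in the same direction — a passing tone.

F4 is a passing tone.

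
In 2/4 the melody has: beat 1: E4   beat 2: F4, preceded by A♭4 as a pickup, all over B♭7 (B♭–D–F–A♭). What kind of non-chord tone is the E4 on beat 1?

Appoggiatura.

The harmony at that moment is B♭ dominant seventh chord (B♭, D, F, A♭); E4 is not a chord tone.
It is approached by leap down from A♭4 and left by step up to F4.
Leap in, step out, metrically accented — an appoggiatura.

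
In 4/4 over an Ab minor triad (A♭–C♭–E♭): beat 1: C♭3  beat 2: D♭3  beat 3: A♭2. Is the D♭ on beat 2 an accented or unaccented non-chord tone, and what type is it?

The harmony at that moment is A♭ minor triad (A♭, C♭, E♭); D♭3 is not a chord tone.
It is approached by step up from C♭3 and left by leap down to A♭2.
Step in, leap out — an escape tone.
It falls on a weak beat, so it is unaccented.

Unaccented escape tone.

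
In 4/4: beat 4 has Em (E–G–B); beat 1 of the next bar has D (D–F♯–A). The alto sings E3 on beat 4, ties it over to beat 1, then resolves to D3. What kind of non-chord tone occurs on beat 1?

The harmony at that moment is D major triad (D, F♯, A); E3 is not a chord tone.
It is held over (the same pitch as the preceding E3) and left by step down to D3.
Held over from the previous chord and resolving down by step — a suspension.

Suspension.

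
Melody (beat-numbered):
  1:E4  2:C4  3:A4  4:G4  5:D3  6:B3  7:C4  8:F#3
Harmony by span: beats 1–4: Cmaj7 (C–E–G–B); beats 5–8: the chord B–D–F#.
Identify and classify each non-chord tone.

The harmony at that moment is C major seventh chord (C, E, G, B); A4 is not a chord tone.
It is approached by leap up from C4 and left by step down to G4.
Leap in, step out — an appoggiatura.
The harmony at that moment is B minor triad (B, D, F#); C4 is not a chord tone.
It is approached by step up from B3 and left by leap down to F#3.
Step in, leap out — an escape tone.

A4 (beat 3) — appoggiatura; C4 (beat 7) — escape tone.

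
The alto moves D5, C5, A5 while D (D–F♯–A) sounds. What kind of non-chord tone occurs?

C5 is an escape tone.

The harmony at that moment is D major triad (D, F♯, A); C5 is not a chord tone.
It is approached by step down from D5 and left by leap up to A5.
Step in, leap out — an escape tone.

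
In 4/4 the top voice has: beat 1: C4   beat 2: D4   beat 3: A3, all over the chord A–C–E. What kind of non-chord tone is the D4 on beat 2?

Escape tone.

The harmony at that moment is A minor triad (A, C, E); D4 is not a chord tone.
It is approached by step up from C4 and left by leap down to A3.
Step in, leap out, on a weak beat — an escape tone.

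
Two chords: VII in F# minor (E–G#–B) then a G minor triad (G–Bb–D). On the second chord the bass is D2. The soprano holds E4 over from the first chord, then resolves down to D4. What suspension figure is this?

At the second chord the bass is D2. The suspended E4 lies a ninth above the bass; after resolving down by step to D4, the interval above the bass becomes an octave.
Suspension figures are named by those two intervals: 9–8.

9–8 suspension.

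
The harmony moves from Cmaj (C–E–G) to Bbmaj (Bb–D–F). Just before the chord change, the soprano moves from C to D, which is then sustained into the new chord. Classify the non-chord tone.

The harmony at that moment is C major triad (C, E, G); D is not a chord tone.
It is approached by step up from C and then sustained as the same pitch into the next harmony.
Arriving early and becoming a chord tone when the harmony changes — an anticipation.

D is an anticipation.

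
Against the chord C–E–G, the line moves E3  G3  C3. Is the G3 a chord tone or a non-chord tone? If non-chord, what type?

Chord tone (the fifth of C major triad).

C major triad contains C, E, G; G is the fifth, so it is a chord tone.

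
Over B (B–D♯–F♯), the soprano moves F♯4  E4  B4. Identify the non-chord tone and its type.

E4 is an escape tone.

The harmony at that moment is B major triad (B, D♯, F♯); E4 is not a chord tone.
It is approached by step down from F♯4 and left by leap up to B4.
Step in, leap out — an escape tone.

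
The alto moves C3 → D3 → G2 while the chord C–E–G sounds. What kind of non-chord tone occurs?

D3 is an escape tone.

The harmony at that moment is C major triad (C, E, G); D3 is not a chord tone.
It is approached by step up from C3 and left by leap down to G2.
Step in, leap out — an escape tone.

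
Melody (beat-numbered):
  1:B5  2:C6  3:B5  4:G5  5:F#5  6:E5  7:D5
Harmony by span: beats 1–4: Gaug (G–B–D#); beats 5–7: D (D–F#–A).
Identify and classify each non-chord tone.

The harmony at that moment is G augmented triad (G, B, D#); C6 is not a chord tone.
It is approached by step up from B5 and left by step down to B5.
Step away and step back to the same note — a neighbor tone (upper neighbor).
The harmony at that moment is D major triad (D, F#, A); E5 is not a chord tone.
It is approached by step down from F#5 and left by step down to D5.
Step in, step out in the same direction — a passing tone.

C6 (beat 2) — neighbor tone; E5 (beat 6) — passing tone.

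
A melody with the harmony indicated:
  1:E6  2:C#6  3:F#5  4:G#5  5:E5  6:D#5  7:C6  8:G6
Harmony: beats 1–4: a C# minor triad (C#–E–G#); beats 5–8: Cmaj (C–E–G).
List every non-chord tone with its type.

F#5 (beat 3) — appoggiatura; D#5 (beat 6) — escape tone.

The harmony at that moment is C# minor triad (C#, E, G#); F#5 is not a chord tone.
It is approached by leap down from C#6 and left by step up to G#5.
Leap in, step out — an appoggiatura.
The harmony at that moment is C major triad (C, E, G); D#5 is not a chord tone.
It is approached by step down from E5 and left by leap up to C6.
Step in, leap out — an escape tone.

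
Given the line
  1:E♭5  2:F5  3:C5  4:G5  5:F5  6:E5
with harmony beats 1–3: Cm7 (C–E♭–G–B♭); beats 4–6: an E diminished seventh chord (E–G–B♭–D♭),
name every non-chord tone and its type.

The harmony at that moment is C minor seventh chord (C, E♭, G, B♭); F5 is not a chord tone.
It is approached by step up from E♭5 and left by leap down to C5.
Step in, leap out — an escape tone.
The harmony at that moment is E diminished seventh chord (E, G, B♭, D♭); F5 is not a chord tone.
It is approached by step down from G5 and left by step down to E5.
Step in, step out in the same direction — a passing tone.

F5 (beat 2) — escape tone; F5 (beat 5) — passing tone.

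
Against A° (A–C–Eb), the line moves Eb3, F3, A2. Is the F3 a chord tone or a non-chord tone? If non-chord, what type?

The harmony at that moment is A diminished triad (A, C, Eb); F3 is not a chord tone.
It is approached by step up from Eb3 and left by leap down to A2.
Step in, leap out — an escape tone.

Non-chord tone — an escape tone.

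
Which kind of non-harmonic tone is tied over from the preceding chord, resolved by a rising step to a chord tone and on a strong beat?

Approach: by preparation — the pitch is first a chord tone, then held (tied or repeated) while the harmony changes under it. Departure: up by step. Metric position: strong.
A prepared dissonance that resolves upward by step — a retardation. (The same figure resolving downward would be a suspension.)

Retardation.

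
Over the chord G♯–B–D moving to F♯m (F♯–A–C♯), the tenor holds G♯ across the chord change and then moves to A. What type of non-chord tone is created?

The harmony at that moment is F♯ minor triad (F♯, A, C♯); G♯ is not a chord tone.
It is held over (the same pitch as the preceding G♯) and left by step up to A.
Held over from the previous chord and resolving up by step — a retardation.

G♯ is a retardation.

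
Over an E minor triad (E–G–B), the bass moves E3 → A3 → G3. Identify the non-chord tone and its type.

A3 is an appoggiatura.

The harmony at that moment is E minor triad (E, G, B); A3 is not a chord tone.
It is approached by leap up from E3 and left by step down to G3.
Leap in, step out — an appoggiatura.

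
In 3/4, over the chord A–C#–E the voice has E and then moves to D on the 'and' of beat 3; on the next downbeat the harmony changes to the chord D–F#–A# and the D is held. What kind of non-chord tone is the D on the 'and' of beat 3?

Anticipation.

The harmony at that moment is A major triad (A, C#, E); D is not a chord tone.
It is approached by step down from E and then sustained as the same pitch into the next harmony.
Arriving early and becoming a chord tone when the harmony changes — an anticipation.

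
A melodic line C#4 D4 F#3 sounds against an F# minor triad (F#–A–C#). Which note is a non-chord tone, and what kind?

D4 is an escape tone.

The harmony at that moment is F# minor triad (F#, A, C#); D4 is not a chord tone.
It is approached by step up from C#4 and left by leap down to F#3.
Step in, leap out — an escape tone.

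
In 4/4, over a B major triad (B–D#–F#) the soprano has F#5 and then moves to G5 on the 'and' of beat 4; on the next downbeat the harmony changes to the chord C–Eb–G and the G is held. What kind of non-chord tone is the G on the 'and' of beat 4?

The harmony at that moment is B major triad (B, D#, F#); G5 is not a chord tone.
It is approached by step up from F#5 and then sustained as the same pitch into the next harmony.
Arriving early and becoming a chord tone when the harmony changes — an anticipation.

Anticipation.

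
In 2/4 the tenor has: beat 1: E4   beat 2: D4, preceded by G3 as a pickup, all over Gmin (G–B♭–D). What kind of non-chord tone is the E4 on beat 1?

The harmony at that moment is G minor triad (G, B♭, D); E4 is not a chord tone.
It is approached by leap up from G3 and left by step down to D4.
Leap in, step out, metrically accented — an appoggiatura.

Appoggiatura.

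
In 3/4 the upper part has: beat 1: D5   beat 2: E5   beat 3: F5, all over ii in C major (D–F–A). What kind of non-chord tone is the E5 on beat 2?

Passing tone.

The harmony at that moment is D minor triad (D, F, A); E5 is not a chord tone.
It is approached by step up from D5 and left by step up to F5.
Step in, step out in the same direction — a passing tone.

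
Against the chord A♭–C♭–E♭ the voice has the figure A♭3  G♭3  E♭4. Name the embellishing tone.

The harmony at that moment is A♭ minor triad (A♭, C♭, E♭); G♭3 is not a chord tone.
It is approached by step down from A♭3 and left by leap up to E♭4.
Step in, leap out — an escape tone.

G♭3 is an escape tone.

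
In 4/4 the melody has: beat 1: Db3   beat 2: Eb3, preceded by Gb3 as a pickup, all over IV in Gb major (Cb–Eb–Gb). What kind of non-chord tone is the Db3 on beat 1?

The harmony at that moment is Cb major triad (Cb, Eb, Gb); Db3 is not a chord tone.
It is approached by leap down from Gb3 and left by step up to Eb3.
Leap in, step out, metrically accented — an appoggiatura.

Appoggiatura.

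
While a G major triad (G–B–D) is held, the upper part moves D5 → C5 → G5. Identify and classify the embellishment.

C5 is an escape tone.

The harmony at that moment is G major triad (G, B, D); C5 is not a chord tone.
It is approached by step down from D5 and left by leap up to G5.
Step in, leap out — an escape tone.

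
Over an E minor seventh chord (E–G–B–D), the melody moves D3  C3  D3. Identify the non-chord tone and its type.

The harmony at that moment is E minor seventh chord (E, G, B, D); C3 is not a chord tone.
It is approached by step down from D3 and left by step up to D3.
Step away and step back to the same note — a neighbor tone (lower neighbor).

C3 is a neighbor tone.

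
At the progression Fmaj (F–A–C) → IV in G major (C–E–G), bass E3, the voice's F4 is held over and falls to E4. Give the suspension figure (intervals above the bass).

9–8 suspension.

At the second chord the bass is E3. The suspended F4 lies a ninth above the bass; after resolving down by step to E4, the interval above the bass becomes an octave.
Suspension figures are named by those two intervals: 9–8.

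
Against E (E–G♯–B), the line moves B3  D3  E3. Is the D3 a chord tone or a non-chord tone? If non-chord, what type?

Non-chord tone — an appoggiatura.

The harmony at that moment is E major triad (E, G♯, B); D3 is not a chord tone.
It is approached by leap down from B3 and left by step up to E3.
Leap in, step out — an appoggiatura.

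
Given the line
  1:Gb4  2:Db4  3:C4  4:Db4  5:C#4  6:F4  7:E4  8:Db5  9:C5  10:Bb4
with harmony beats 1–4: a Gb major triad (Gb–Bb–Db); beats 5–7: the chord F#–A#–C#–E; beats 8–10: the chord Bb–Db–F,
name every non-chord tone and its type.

The harmony at that moment is Gb major triad (Gb, Bb, Db); C4 is not a chord tone.
It is approached by step down from Db4 and left by step up to Db4.
Step away and step back to the same note — a neighbor tone (lower neighbor).
The harmony at that moment is F# dominant seventh chord (F#, A#, C#, E); F4 is not a chord tone.
It is approached by leap up from C#4 and left by step down to E4.
Leap in, step out — an appoggiatura.
The harmony at that moment is Bb minor triad (Bb, Db, F); C5 is not a chord tone.
It is approached by step down from Db5 and left by step down to Bb4.
Step in, step out in the same direction — a passing tone.

C4 (beat 3) — neighbor tone; F4 (beat 6) — appoggiatura; C5 (beat 9) — passing tone.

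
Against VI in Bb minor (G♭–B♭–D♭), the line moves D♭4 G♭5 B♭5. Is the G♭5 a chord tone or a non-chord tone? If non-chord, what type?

Chord tone (the root of Gb major triad).

Gb major triad contains G♭, B♭, D♭; G♭ is the root, so it is a chord tone.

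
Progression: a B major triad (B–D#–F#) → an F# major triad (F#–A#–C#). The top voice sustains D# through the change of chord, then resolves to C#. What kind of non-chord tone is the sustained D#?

D# is a suspension.

The harmony at that moment is F# major triad (F#, A#, C#); D# is not a chord tone.
It is held over (the same pitch as the preceding D#) and left by step down to C#.
Held over from the previous chord and resolving down by step — a suspension.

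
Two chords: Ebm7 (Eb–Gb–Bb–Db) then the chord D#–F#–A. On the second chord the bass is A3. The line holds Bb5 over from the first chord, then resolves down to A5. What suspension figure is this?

9–8 suspension.

At the second chord the bass is A3. The suspended Bb5 lies a ninth above the bass; after resolving down by step to A5, the interval above the bass becomes an octave.
Suspension figures are named by those two intervals: 9–8.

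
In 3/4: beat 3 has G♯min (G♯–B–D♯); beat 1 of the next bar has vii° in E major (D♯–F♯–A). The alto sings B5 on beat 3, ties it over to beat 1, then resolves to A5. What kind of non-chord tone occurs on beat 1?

The harmony at that moment is D♯ diminished triad (D♯, F♯, A); B5 is not a chord tone.
It is held over (the same pitch as the preceding B5) and left by step down to A5.
Held over from the previous chord and resolving down by step — a suspension.

Suspension.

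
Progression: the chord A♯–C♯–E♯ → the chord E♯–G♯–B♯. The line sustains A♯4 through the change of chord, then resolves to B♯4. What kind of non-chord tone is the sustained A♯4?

The harmony at that moment is E♯ minor triad (E♯, G♯, B♯); A♯4 is not a chord tone.
It is held over (the same pitch as the preceding A♯4) and left by step up to B♯4.
Held over from the previous chord and resolving up by step — a retardation.

A♯4 is a retardation.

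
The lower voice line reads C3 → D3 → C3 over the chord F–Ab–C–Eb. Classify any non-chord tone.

D3 is a neighbor tone.

The harmony at that moment is F minor seventh chord (F, Ab, C, Eb); D3 is not a chord tone.
It is approached by step up from C3 and left by step down to C3.
Step away and step back to the same note — a neighbor tone (upper neighbor).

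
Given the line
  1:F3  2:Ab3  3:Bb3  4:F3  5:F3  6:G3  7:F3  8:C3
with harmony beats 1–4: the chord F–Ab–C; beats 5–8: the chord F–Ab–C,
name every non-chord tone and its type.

The harmony at that moment is F minor triad (F, Ab, C); Bb3 is not a chord tone.
It is approached by step up from Ab3 and left by leap down to F3.
Step in, leap out — an escape tone.
The harmony at that moment is F minor triad (F, Ab, C); G3 is not a chord tone.
It is approached by step up from F3 and left by step down to F3.
Step away and step back to the same note — a neighbor tone (upper neighbor).

Bb3 (beat 3) — escape tone; G3 (beat 6) — neighbor tone.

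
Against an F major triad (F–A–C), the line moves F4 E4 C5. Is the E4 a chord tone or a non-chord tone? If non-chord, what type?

Non-chord tone — an escape tone.

The harmony at that moment is F major triad (F, A, C); E4 is not a chord tone.
It is approached by step down from F4 and left by leap up to C5.
Step in, leap out — an escape tone.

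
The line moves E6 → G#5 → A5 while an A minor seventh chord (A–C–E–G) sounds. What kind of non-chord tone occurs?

G#5 is an appoggiatura.

The harmony at that moment is A minor seventh chord (A, C, E, G); G#5 is not a chord tone.
It is approached by leap down from E6 and left by step up to A5.
Leap in, step out — an appoggiatura.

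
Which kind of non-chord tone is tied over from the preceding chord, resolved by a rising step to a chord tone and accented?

Retardation.

Approach: by preparation — the pitch is first a chord tone, then held (tied or repeated) while the harmony changes under it. Departure: up by step. Metric position: strong.
A prepared dissonance that resolves upward by step — a retardation. (The same figure resolving downward would be a suspension.)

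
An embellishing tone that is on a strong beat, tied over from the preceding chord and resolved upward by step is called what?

Approach: by preparation — the pitch is first a chord tone, then held (tied or repeated) while the harmony changes under it. Departure: up by step. Metric position: strong.
A prepared dissonance that resolves upward by step — a retardation. (The same figure resolving downward would be a suspension.)

Retardation.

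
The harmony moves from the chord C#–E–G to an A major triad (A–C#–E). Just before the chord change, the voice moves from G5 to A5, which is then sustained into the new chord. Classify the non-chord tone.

A5 is an anticipation.

The harmony at that moment is C# diminished triad (C#, E, G); A5 is not a chord tone.
It is approached by step up from G5 and then sustained as the same pitch into the next harmony.
Arriving early and becoming a chord tone when the harmony changes — an anticipation.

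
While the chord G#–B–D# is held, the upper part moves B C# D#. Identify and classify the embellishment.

The harmony at that moment is G# minor triad (G#, B, D#); C# is not a chord tone.
It is approached by step up from B and left by step up to D#.
Step in, step out in the same direction — a passing tone.

C# is a passing tone.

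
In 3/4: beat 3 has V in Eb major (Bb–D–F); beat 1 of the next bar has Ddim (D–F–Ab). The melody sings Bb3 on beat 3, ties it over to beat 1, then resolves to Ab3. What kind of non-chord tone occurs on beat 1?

The harmony at that moment is D diminished triad (D, F, Ab); Bb3 is not a chord tone.
It is held over (the same pitch as the preceding Bb3) and left by step down to Ab3.
Held over from the previous chord and resolving down by step — a suspension.

Suspension.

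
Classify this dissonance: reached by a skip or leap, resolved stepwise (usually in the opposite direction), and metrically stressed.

Appoggiatura.

Approach: by leap. Departure: by step. Metric position: strong.
Leap in, step out, in a metrically strong position — an appoggiatura. (It is the mirror image of the escape tone, which steps in and leaps out from a weak position.)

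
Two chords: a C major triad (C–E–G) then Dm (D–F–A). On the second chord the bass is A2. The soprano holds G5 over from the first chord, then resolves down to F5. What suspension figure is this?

7–6 suspension.

At the second chord the bass is A2. The suspended G5 lies a seventh above the bass; after resolving down by step to F5, the interval above the bass becomes a sixth.
Suspension figures are named by those two intervals: 7–6.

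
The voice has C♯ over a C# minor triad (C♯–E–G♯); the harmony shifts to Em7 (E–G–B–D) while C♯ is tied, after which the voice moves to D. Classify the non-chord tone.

The harmony at that moment is E minor seventh chord (E, G, B, D); C♯ is not a chord tone.
It is held over (the same pitch as the preceding C♯) and left by step up to D.
Held over from the previous chord and resolving up by step — a retardation.

C♯ is a retardation.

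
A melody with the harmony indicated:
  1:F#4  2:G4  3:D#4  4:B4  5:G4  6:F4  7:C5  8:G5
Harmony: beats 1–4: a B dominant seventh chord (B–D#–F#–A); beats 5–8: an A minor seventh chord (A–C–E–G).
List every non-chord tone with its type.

G4 (beat 2) — escape tone; F4 (beat 6) — escape tone.

The harmony at that moment is B dominant seventh chord (B, D#, F#, A); G4 is not a chord tone.
It is approached by step up from F#4 and left by leap down to D#4.
Step in, leap out — an escape tone.
The harmony at that moment is A minor seventh chord (A, C, E, G); F4 is not a chord tone.
It is approached by step down from G4 and left by leap up to C5.
Step in, leap out — an escape tone.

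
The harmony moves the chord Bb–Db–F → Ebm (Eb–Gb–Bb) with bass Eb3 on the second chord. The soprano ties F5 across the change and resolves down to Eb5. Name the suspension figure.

9–8 suspension.

At the second chord the bass is Eb3. The suspended F5 lies a ninth above the bass; after resolving down by step to Eb5, the interval above the bass becomes an octave.
Suspension figures are named by those two intervals: 9–8.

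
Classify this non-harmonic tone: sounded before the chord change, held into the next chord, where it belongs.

Approach: ahead of the chord change (typically by step), so it is dissonant against the current harmony. Departure: none — the same pitch is restated or held and is a chord tone of the new harmony.
Dissonant first, consonant once the harmony catches up: the note simply arrives early — an anticipation. (The reverse timing, consonant first and dissonant after the change, would be a suspension or retardation.)

Anticipation.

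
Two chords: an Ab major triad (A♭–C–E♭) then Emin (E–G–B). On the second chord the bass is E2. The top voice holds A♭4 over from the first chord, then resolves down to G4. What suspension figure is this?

At the second chord the bass is E2. The suspended A♭4 lies a fourth above the bass; after resolving down by step to G4, the interval above the bass becomes a third.
Suspension figures are named by those two intervals: 4–3.

4–3 suspension.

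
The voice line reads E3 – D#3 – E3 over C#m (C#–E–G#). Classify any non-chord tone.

The harmony at that moment is C# minor triad (C#, E, G#); D#3 is not a chord tone.
It is approached by step down from E3 and left by step up to E3.
Step away and step back to the same note — a neighbor tone (lower neighbor).

D#3 is a neighbor tone.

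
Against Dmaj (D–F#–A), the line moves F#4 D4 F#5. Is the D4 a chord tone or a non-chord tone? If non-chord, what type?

Chord tone (the root of D major triad).

D major triad contains D, F#, A; D is the root, so it is a chord tone.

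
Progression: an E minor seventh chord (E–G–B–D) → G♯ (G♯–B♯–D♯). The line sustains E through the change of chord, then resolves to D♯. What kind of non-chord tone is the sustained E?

The harmony at that moment is G♯ major triad (G♯, B♯, D♯); E is not a chord tone.
It is held over (the same pitch as the preceding E) and left by step down to D♯.
Held over from the previous chord and resolving down by step — a suspension.

E is a suspension.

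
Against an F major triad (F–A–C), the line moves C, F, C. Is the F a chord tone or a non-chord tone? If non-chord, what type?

Chord tone (the root of F major triad).

F major triad contains F, A, C; F is the root, so it is a chord tone.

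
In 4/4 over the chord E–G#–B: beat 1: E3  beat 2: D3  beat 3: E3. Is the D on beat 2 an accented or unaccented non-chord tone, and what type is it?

The harmony at that moment is E major triad (E, G#, B); D3 is not a chord tone.
It is approached by step down from E3 and left by step up to E3.
Step away and step back to the same note — a neighbor tone (lower neighbor).
It falls on a weak beat, so it is unaccented.

Unaccented neighbor tone.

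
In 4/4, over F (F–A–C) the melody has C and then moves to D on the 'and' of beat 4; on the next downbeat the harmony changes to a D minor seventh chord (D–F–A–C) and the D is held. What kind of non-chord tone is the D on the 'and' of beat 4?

The harmony at that moment is F major triad (F, A, C); D is not a chord tone.
It is approached by step up from C and then sustained as the same pitch into the next harmony.
Arriving early and becoming a chord tone when the harmony changes — an anticipation.

Anticipation.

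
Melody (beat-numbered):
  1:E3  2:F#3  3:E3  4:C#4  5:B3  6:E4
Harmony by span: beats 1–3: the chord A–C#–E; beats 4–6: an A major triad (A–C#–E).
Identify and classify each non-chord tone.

F#3 (beat 2) — neighbor tone; B3 (beat 5) — escape tone.

The harmony at that moment is A major triad (A, C#, E); F#3 is not a chord tone.
It is approached by step up from E3 and left by step down to E3.
Step away and step back to the same note — a neighbor tone (upper neighbor).
The harmony at that moment is A major triad (A, C#, E); B3 is not a chord tone.
It is approached by step down from C#4 and left by leap up to E4.
Step in, leap out — an escape tone.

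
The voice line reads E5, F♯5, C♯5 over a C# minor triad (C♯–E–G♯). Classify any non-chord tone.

The harmony at that moment is C♯ minor triad (C♯, E, G♯); F♯5 is not a chord tone.
It is approached by step up from E5 and left by leap down to C♯5.
Step in, leap out — an escape tone.

F♯5 is an escape tone.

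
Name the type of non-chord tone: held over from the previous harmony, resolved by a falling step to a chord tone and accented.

Suspension.

Approach: by preparation — the pitch is first a chord tone, then held (tied or repeated) while the harmony changes under it. Departure: down by step. Metric position: strong.
A prepared dissonance that resolves downward by step — a suspension. (The same figure resolving upward would be a retardation.)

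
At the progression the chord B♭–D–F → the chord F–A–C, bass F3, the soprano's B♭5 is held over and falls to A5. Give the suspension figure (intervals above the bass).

4–3 suspension.

At the second chord the bass is F3. The suspended B♭5 lies a fourth above the bass; after resolving down by step to A5, the interval above the bass becomes a third.
Suspension figures are named by those two intervals: 4–3.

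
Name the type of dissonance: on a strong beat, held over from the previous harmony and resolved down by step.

Approach: by preparation — the pitch is first a chord tone, then held (tied or repeated) while the harmony changes under it. Departure: down by step. Metric position: strong.
A prepared dissonance that resolves downward by step — a suspension. (The same figure resolving upward would be a retardation.)

Suspension.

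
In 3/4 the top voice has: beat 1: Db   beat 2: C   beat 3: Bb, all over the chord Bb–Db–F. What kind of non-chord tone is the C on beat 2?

Passing tone.

The harmony at that moment is Bb minor triad (Bb, Db, F); C is not a chord tone.
It is approached by step down from Db and left by step down to Bb.
Step in, step out in the same direction — a passing tone.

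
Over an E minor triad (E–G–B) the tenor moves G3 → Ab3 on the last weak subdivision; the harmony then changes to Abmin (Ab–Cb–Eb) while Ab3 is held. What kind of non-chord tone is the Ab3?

The harmony at that moment is E minor triad (E, G, B); Ab3 is not a chord tone.
It is approached by step up from G3 and then sustained as the same pitch into the next harmony.
Arriving early and becoming a chord tone when the harmony changes — an anticipation.

Ab3 is an anticipation.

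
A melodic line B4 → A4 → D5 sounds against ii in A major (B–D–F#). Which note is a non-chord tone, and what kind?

A4 is an escape tone.

The harmony at that moment is B minor triad (B, D, F#); A4 is not a chord tone.
It is approached by step down from B4 and left by leap up to D5.
Step in, leap out — an escape tone.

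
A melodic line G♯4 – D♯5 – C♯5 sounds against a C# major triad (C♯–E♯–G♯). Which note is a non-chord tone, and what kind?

The harmony at that moment is C♯ major triad (C♯, E♯, G♯); D♯5 is not a chord tone.
It is approached by leap up from G♯4 and left by step down to C♯5.
Leap in, step out — an appoggiatura.

D♯5 is an appoggiatura.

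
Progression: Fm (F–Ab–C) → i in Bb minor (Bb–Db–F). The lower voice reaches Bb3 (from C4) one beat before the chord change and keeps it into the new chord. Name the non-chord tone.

Bb3 is an anticipation.

The harmony at that moment is F minor triad (F, Ab, C); Bb3 is not a chord tone.
It is approached by step down from C4 and then sustained as the same pitch into the next harmony.
Arriving early and becoming a chord tone when the harmony changes — an anticipation.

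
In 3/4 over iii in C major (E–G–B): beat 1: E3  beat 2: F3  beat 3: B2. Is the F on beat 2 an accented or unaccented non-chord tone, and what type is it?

Unaccented escape tone.

The harmony at that moment is E minor triad (E, G, B); F3 is not a chord tone.
It is approached by step up from E3 and left by leap down to B2.
Step in, leap out — an escape tone.
It falls on a weak beat, so it is unaccented.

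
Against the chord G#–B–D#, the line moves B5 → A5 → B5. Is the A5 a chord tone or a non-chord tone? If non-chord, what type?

The harmony at that moment is G# minor triad (G#, B, D#); A5 is not a chord tone.
It is approached by step down from B5 and left by step up to B5.
Step away and step back to the same note — a neighbor tone (lower neighbor).

Non-chord tone — a neighbor tone.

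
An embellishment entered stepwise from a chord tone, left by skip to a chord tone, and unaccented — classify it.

Approach: by step. Departure: by leap. Metric position: weak.
Step in, leap out, from a weak position — an escape tone (échappée). (It is the mirror image of the appoggiatura, which leaps in and steps out on a strong beat.)

Escape tone.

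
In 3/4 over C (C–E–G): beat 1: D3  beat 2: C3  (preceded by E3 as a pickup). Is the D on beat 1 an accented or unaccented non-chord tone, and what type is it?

Accented passing tone.

The harmony at that moment is C major triad (C, E, G); D3 is not a chord tone.
It is approached by step down from E3 and left by step down to C3.
Step in, step out in the same direction — a passing tone.
It falls on the downbeat, so it is accented.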